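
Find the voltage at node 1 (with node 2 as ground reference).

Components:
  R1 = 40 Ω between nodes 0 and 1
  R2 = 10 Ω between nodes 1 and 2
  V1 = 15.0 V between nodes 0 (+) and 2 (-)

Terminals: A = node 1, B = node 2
Nodal analysis, taking node 2 as the 0 V reference.
Source V1 fixes V_0 = 15 V.
KCL at each unknown node (sum of currents leaving = 0; resistances in Ω):
  Node 1: (V_1 - 15)/40 + (V_1 - 0)/10 = 0
Collecting terms: 0.125 × V_1 = 0.375  =>  V_1 = 3 V
The requested potential is V_1 = 3 V.

Final answer: V_1 = 3 V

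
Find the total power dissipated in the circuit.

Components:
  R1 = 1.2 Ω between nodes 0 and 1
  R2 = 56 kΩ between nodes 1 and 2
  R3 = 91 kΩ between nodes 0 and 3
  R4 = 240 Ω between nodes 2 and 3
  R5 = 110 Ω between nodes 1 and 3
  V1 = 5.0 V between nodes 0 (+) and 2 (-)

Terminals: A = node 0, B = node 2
Nodal analysis, taking node 2 as the 0 V reference.
Source V1 fixes V_0 = 5 V.
KCL at each unknown node (sum of currents leaving = 0; resistances in Ω):
  Node 1: (V_1 - 5)/1.2 + (V_1 - 0)/56000 + (V_1 - V_3)/110 = 0
  Node 3: (V_3 - 5)/91000 + (V_3 - 0)/240 + (V_3 - V_1)/110 = 0
Collecting terms (coefficients in siemens):
  0.8424·V_1 - 0.009091·V_3 = 4.167
  0.01327·V_3 - 0.009091·V_1 = 0.00005495
Determinant D = (0.8424)(0.01327) - (-0.009091)(-0.009091) = 0.0111
V_1 = [(4.167)(0.01327) - (-0.009091)(0.00005495)]/D = 4.983 V
V_3 = [(0.8424)(0.00005495) - (4.167)(-0.009091)]/D = 3.418 V
Power in each resistor, P = (ΔV)²/R:
  P_R1 = (5 - 4.983)²/1.2 = 0.0002459 W
  P_R2 = (4.983 - 0)²/56000 = 0.0004434 W
  P_R3 = (5 - 3.418)²/91000 = 0.0000275 W
  P_R4 = (0 - 3.418)²/240 = 0.04868 W
  P_R5 = (4.983 - 3.418)²/110 = 0.02226 W
P_total = P_R1 + P_R2 + P_R3 + P_R4 + P_R5 = 0.07166 W

Final answer: 0.07166 W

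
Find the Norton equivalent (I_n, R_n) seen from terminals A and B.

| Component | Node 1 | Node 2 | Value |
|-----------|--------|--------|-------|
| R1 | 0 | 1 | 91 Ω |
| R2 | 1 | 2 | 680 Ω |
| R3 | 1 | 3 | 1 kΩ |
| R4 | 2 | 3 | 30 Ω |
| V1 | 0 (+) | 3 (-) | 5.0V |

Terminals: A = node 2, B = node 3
Find the Thévenin equivalent first; then I_n = V_th/R_th and R_n = R_th.
Step 1 — V_th is the open-circuit voltage V_A - V_B (nothing connected across the terminals).
Nodal analysis, taking node 3 as the 0 V reference.
Source V1 fixes V_0 = 5 V.
KCL at each unknown node (sum of currents leaving = 0; resistances in Ω):
  Node 1: (V_1 - 5)/91 + (V_1 - V_2)/680 + (V_1 - 0)/1000 = 0
  Node 2: (V_2 - V_1)/680 + (V_2 - 0)/30 = 0
Collecting terms (coefficients in siemens):
  0.01346·V_1 - 0.001471·V_2 = 0.05495
  0.0348·V_2 - 0.001471·V_1 = 0
Determinant D = (0.01346)(0.0348) - (-0.001471)(-0.001471) = 0.0004663
V_1 = [(0.05495)(0.0348) - (-0.001471)(0)]/D = 4.101 V
V_2 = [(0.01346)(0) - (0.05495)(-0.001471)]/D = 0.1733 V
V_th = V_2 - V_3 = 0.1733 - 0 = 0.1733 V
Step 2 — R_th: zero the source — replace V1 by a short circuit (node 3 merges into node 0) — and find the resistance seen between A (node 2) and B (node 0).
Reduce the network between node 2 (A) and node 0 (B) by series/parallel combination:
  Rp1 = R1 ‖ R3 (parallel, both between nodes 0 and 1) = 1/(1/91 + 1/1000) = 83.41 Ω
  Rs1 = R2 + Rp1 (series, joined only at node 1) = 680 + 83.41 = 763.4 Ω
  Rp2 = R4 ‖ Rs1 (parallel, both between nodes 0 and 2) = 1/(1/30 + 1/763.4) = 28.87 Ω
R_th = 28.87 Ω
I_n = V_th/R_th = 0.1733/28.87 = 0.006003 A, and R_n = R_th = 28.87 Ω

Final answer: I_n = 0.006003 A, R_n = 28.87 Ω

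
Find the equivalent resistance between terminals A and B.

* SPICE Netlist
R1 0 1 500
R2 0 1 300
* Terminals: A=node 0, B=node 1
Reduce the network between node 0 (A) and node 1 (B) by series/parallel combination:
  Rp1 = R1 ‖ R2 (parallel, both between nodes 0 and 1) = 1/(1/500 + 1/300) = 187.5 Ω
R_eq = 187.5 Ω

Final answer: 187.5 Ω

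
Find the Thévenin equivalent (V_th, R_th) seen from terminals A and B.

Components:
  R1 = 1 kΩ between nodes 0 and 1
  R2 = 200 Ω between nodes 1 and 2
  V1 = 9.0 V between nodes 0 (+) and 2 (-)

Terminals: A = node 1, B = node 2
Step 1 — V_th is the open-circuit voltage V_A - V_B (nothing connected across the terminals).
Nodal analysis, taking node 2 as the 0 V reference.
Source V1 fixes V_0 = 9 V.
KCL at each unknown node (sum of currents leaving = 0; resistances in Ω):
  Node 1: (V_1 - 9)/1000 + (V_1 - 0)/200 = 0
Collecting terms: 0.006 × V_1 = 0.009  =>  V_1 = 1.5 V
V_th = V_1 - V_2 = 1.5 - 0 = 1.5 V
Step 2 — R_th: zero the source — replace V1 by a short circuit (node 2 merges into node 0) — and find the resistance seen between A (node 1) and B (node 0).
Reduce the network between node 1 (A) and node 0 (B) by series/parallel combination:
  Rp1 = R1 ‖ R2 (parallel, both between nodes 0 and 1) = 1/(1/1000 + 1/200) = 166.7 Ω
R_th = 166.7 Ω

Final answer: V_th = 1.5 V, R_th = 166.7 Ω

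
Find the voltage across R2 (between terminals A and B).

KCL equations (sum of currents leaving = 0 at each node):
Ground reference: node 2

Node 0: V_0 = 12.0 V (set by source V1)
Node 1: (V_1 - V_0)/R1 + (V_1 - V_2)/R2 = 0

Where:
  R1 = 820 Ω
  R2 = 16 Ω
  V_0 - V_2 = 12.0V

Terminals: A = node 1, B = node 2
R1 and R2 are in series across V1 (node 0 → node 1 → node 2), and the output A–B is taken across R2, so this is a voltage divider.
Series current: I = V1/(R1 + R2) = 12/(820 + 16) = 12/836 = 0.01435 A
V_R2 = I × R2 = V1 × R2/(R1 + R2) = 12 × 16/836 = 0.2297 V

Final answer: 0.2297 V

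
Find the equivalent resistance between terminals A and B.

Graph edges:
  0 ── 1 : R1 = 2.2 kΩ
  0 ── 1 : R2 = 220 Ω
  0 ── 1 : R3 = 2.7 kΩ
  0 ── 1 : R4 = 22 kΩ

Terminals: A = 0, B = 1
Reduce the network between node 0 (A) and node 1 (B) by series/parallel combination:
  Rp1 = R1 ‖ R2 ‖ R3 ‖ R4 (parallel, all between nodes 0 and 1) = 1/(1/2200 + 1/220 + 1/2700 + 1/22000) = 184.6 Ω
R_eq = 184.6 Ω

Final answer: 184.6 Ω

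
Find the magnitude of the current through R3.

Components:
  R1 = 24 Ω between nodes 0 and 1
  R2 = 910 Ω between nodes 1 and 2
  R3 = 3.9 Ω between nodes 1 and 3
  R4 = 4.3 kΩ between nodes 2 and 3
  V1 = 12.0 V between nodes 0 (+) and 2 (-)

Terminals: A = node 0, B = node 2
Nodal analysis, taking node 2 as the 0 V reference.
Source V1 fixes V_0 = 12 V.
KCL at each unknown node (sum of currents leaving = 0; resistances in Ω):
  Node 1: (V_1 - 12)/24 + (V_1 - 0)/910 + (V_1 - V_3)/3.9 = 0
  Node 3: (V_3 - V_1)/3.9 + (V_3 - 0)/4300 = 0
Collecting terms (coefficients in siemens):
  0.2992·V_1 - 0.2564·V_3 = 0.5
  0.2566·V_3 - 0.2564·V_1 = 0
Determinant D = (0.2992)(0.2566) - (-0.2564)(-0.2564) = 0.01104
V_1 = [(0.5)(0.2566) - (-0.2564)(0)]/D = 11.63 V
V_3 = [(0.2992)(0) - (0.5)(-0.2564)]/D = 11.62 V
I_R3 = (V_1 - V_3)/R3 = (11.63 - 11.62)/3.9 = 0.002702 A
|I_R3| = 0.002702 A

Final answer: |I_R3| = 0.002702 A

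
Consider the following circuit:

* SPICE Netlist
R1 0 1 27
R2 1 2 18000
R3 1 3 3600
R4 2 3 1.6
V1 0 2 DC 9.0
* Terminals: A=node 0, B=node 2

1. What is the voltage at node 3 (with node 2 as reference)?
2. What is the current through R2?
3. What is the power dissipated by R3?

Nodal analysis, taking node 2 as the 0 V reference.
Source V1 fixes V_0 = 9 V.
KCL at each unknown node (sum of currents leaving = 0; resistances in Ω):
  Node 1: (V_1 - 9)/27 + (V_1 - 0)/18000 + (V_1 - V_3)/3600 = 0
  Node 3: (V_3 - V_1)/3600 + (V_3 - 0)/1.6 = 0
Collecting terms (coefficients in siemens):
  0.03737·V_1 - 0.0002778·V_3 = 0.3333
  0.6253·V_3 - 0.0002778·V_1 = 0
Determinant D = (0.03737)(0.6253) - (-0.0002778)(-0.0002778) = 0.02337
V_1 = [(0.3333)(0.6253) - (-0.0002778)(0)]/D = 8.92 V
V_3 = [(0.03737)(0) - (0.3333)(-0.0002778)]/D = 0.003963 V
Part 1:
  Read off the nodal solution: V_3 = 0.003963 V
Part 2:
  I_R2 = (V_1 - V_2)/R2 = (8.92 - 0)/18000 = 0.0004955 A
  Magnitude: I_R2 = 0.0004955 A
Part 3:
  I_R3 = (V_1 - V_3)/R3 = (8.92 - 0.003963)/3600 = 0.002477 A
  P_R3 = I_R3² × R3 = (0.002477)² × 3600 = 0.02208 W

Final answers:
1. V_3 = 0.003963 V
2. I_R2 = 0.0004955 A
3. P_R3 = 0.02208 W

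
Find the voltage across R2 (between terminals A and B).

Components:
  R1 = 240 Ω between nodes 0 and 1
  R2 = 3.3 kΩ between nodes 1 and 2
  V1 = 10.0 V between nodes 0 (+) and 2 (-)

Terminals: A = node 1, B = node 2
R1 and R2 are in series across V1 (node 0 → node 1 → node 2), and the output A–B is taken across R2, so this is a voltage divider.
Series current: I = V1/(R1 + R2) = 10/(240 + 3300) = 10/3540 = 0.002825 A
V_R2 = I × R2 = V1 × R2/(R1 + R2) = 10 × 3300/3540 = 9.322 V

Final answer: 9.322 V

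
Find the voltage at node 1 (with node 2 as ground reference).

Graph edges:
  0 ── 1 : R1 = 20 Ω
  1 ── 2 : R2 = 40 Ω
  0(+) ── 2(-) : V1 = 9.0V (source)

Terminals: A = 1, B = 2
Nodal analysis, taking node 2 as the 0 V reference.
Source V1 fixes V_0 = 9 V.
KCL at each unknown node (sum of currents leaving = 0; resistances in Ω):
  Node 1: (V_1 - 9)/20 + (V_1 - 0)/40 = 0
Collecting terms: 0.075 × V_1 = 0.45  =>  V_1 = 6 V
The requested potential is V_1 = 6 V.

Final answer: V_1 = 6 V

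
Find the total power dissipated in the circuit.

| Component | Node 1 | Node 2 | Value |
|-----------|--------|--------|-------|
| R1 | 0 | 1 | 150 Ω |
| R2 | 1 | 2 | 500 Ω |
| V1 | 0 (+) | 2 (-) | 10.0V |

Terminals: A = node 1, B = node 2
Nodal analysis, taking node 2 as the 0 V reference.
Source V1 fixes V_0 = 10 V.
KCL at each unknown node (sum of currents leaving = 0; resistances in Ω):
  Node 1: (V_1 - 10)/150 + (V_1 - 0)/500 = 0
Collecting terms: 0.008667 × V_1 = 0.06667  =>  V_1 = 7.692 V
Power in each resistor, P = (ΔV)²/R:
  P_R1 = (10 - 7.692)²/150 = 0.0355 W
  P_R2 = (7.692 - 0)²/500 = 0.1183 W
P_total = P_R1 + P_R2 = 0.1538 W

Final answer: 0.1538 W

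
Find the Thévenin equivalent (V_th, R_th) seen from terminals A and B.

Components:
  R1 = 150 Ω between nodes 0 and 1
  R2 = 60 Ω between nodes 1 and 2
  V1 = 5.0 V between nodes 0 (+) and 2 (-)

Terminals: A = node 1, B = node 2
Step 1 — V_th is the open-circuit voltage V_A - V_B (nothing connected across the terminals).
Nodal analysis, taking node 2 as the 0 V reference.
Source V1 fixes V_0 = 5 V.
KCL at each unknown node (sum of currents leaving = 0; resistances in Ω):
  Node 1: (V_1 - 5)/150 + (V_1 - 0)/60 = 0
Collecting terms: 0.02333 × V_1 = 0.03333  =>  V_1 = 1.429 V
V_th = V_1 - V_2 = 1.429 - 0 = 1.429 V
Step 2 — R_th: zero the source — replace V1 by a short circuit (node 2 merges into node 0) — and find the resistance seen between A (node 1) and B (node 0).
Reduce the network between node 1 (A) and node 0 (B) by series/parallel combination:
  Rp1 = R1 ‖ R2 (parallel, both between nodes 0 and 1) = 1/(1/150 + 1/60) = 42.86 Ω
R_th = 42.86 Ω

Final answer: V_th = 1.429 V, R_th = 42.86 Ω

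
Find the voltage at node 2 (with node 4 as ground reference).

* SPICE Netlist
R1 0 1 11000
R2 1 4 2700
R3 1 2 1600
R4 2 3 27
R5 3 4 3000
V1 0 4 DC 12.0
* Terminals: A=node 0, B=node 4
Nodal analysis, taking node 4 as the 0 V reference.
Source V1 fixes V_0 = 12 V.
KCL at each unknown node (sum of currents leaving = 0; resistances in Ω):
  Node 1: (V_1 - 12)/11000 + (V_1 - 0)/2700 + (V_1 - V_2)/1600 = 0
  Node 2: (V_2 - V_1)/1600 + (V_2 - V_3)/27 = 0
  Node 3: (V_3 - V_2)/27 + (V_3 - 0)/3000 = 0
Collecting terms (coefficients in siemens):
  0.001086·V_1 - 0.000625·V_2 = 0.001091
  0.03766·V_2 - 0.000625·V_1 - 0.03704·V_3 = 0
  0.03737·V_3 - 0.03704·V_2 = 0
Solving these 3 simultaneous equations (Gaussian elimination) gives:
  V_1 = 1.61 V, V_2 = 1.054 V, V_3 = 1.044 V
The requested potential is V_2 = 1.054 V.

Final answer: V_2 = 1.054 V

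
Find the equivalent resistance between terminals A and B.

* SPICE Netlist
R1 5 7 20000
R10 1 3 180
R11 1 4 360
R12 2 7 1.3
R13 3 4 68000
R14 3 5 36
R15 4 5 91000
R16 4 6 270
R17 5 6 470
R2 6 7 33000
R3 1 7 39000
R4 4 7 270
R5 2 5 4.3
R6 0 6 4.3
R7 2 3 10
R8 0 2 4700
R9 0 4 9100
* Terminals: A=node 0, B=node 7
The network is not a plain series/parallel combination. Inject a 1 A test current into terminal A (node 0) and return it from terminal B (node 7); then R_eq = V_A / (1 A).
Nodal analysis, taking node 7 as the 0 V reference.
Current source I_test pushes 1 A into node 0 and draws it out of node 7.
KCL at each unknown node (sum of currents leaving = 0; resistances in Ω):
  Node 0: (V_0 - V_6)/4.3 + (V_0 - V_2)/4700 + (V_0 - V_4)/9100 - 1 = 0
  Node 1: (V_1 - 0)/39000 + (V_1 - V_3)/180 + (V_1 - V_4)/360 = 0
  Node 2: (V_2 - V_0)/4700 + (V_2 - V_5)/4.3 + (V_2 - V_3)/10 + (V_2 - 0)/1.3 = 0
  Node 3: (V_3 - V_1)/180 + (V_3 - V_2)/10 + (V_3 - V_4)/68000 + (V_3 - V_5)/36 = 0
  Node 4: (V_4 - V_0)/9100 + (V_4 - V_1)/360 + (V_4 - V_3)/68000 + (V_4 - 0)/270 + (V_4 - V_5)/91000 + (V_4 - V_6)/270 = 0
  Node 5: (V_5 - V_2)/4.3 + (V_5 - V_3)/36 + (V_5 - V_4)/91000 + (V_5 - 0)/20000 + (V_5 - V_6)/470 = 0
  Node 6: (V_6 - V_0)/4.3 + (V_6 - V_4)/270 + (V_6 - V_5)/470 + (V_6 - 0)/33000 = 0
Collecting terms (coefficients in siemens):
  0.2329·V_0 - 0.0002128·V_2 - 0.0001099·V_4 - 0.2326·V_6 = 1
  0.008359·V_1 - 0.005556·V_3 - 0.002778·V_4 = 0
  1.102·V_2 - 0.0002128·V_0 - 0.1·V_3 - 0.2326·V_5 = 0
  0.1333·V_3 - 0.005556·V_1 - 0.1·V_2 - 0.00001471·V_4 - 0.02778·V_5 = 0
  0.01032·V_4 - 0.0001099·V_0 - 0.002778·V_1 - 0.00001471·V_3 - 0.00001099·V_5 - 0.003704·V_6 = 0
  0.2625·V_5 - 0.2326·V_2 - 0.02778·V_3 - 0.00001099·V_4 - 0.002128·V_6 = 0
  0.2384·V_6 - 0.2326·V_0 - 0.003704·V_4 - 0.002128·V_5 = 0
Solving these 7 simultaneous equations (Gaussian elimination) gives:
  V_0 = 221.2 V, V_1 = 31.16 V, V_2 = 0.8633 V, V_3 = 2.538 V
  V_4 = 88.68 V, V_5 = 2.797 V, V_6 = 217.2 V
R_eq = V_0 / 1 A = 221.2 Ω

Final answer: 221.2 Ω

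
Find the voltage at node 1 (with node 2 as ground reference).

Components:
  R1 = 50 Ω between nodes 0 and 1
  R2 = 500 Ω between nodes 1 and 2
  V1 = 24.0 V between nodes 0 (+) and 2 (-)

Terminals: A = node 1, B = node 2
Nodal analysis, taking node 2 as the 0 V reference.
Source V1 fixes V_0 = 24 V.
KCL at each unknown node (sum of currents leaving = 0; resistances in Ω):
  Node 1: (V_1 - 24)/50 + (V_1 - 0)/500 = 0
Collecting terms: 0.022 × V_1 = 0.48  =>  V_1 = 21.82 V
The requested potential is V_1 = 21.82 V.

Final answer: V_1 = 21.82 V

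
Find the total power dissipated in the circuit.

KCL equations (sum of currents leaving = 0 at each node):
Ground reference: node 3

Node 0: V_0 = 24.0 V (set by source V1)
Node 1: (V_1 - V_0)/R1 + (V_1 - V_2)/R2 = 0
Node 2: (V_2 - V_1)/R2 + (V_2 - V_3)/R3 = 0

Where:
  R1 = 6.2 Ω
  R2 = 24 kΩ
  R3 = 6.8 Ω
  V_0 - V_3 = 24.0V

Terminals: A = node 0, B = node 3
Nodal analysis, taking node 3 as the 0 V reference.
Source V1 fixes V_0 = 24 V.
KCL at each unknown node (sum of currents leaving = 0; resistances in Ω):
  Node 1: (V_1 - 24)/6.2 + (V_1 - V_2)/24000 = 0
  Node 2: (V_2 - V_1)/24000 + (V_2 - 0)/6.8 = 0
Collecting terms (coefficients in siemens):
  0.1613·V_1 - 0.00004167·V_2 = 3.871
  0.1471·V_2 - 0.00004167·V_1 = 0
Determinant D = (0.1613)(0.1471) - (-0.00004167)(-0.00004167) = 0.02373
V_1 = [(3.871)(0.1471) - (-0.00004167)(0)]/D = 23.99 V
V_2 = [(0.1613)(0) - (3.871)(-0.00004167)]/D = 0.006796 V
Power in each resistor, P = (ΔV)²/R:
  P_R1 = (24 - 23.99)²/6.2 = 0.000006193 W
  P_R2 = (23.99 - 0.006796)²/24000 = 0.02397 W
  P_R3 = (0.006796 - 0)²/6.8 = 0.000006793 W
P_total = P_R1 + P_R2 + P_R3 = 0.02399 W

Final answer: 0.02399 W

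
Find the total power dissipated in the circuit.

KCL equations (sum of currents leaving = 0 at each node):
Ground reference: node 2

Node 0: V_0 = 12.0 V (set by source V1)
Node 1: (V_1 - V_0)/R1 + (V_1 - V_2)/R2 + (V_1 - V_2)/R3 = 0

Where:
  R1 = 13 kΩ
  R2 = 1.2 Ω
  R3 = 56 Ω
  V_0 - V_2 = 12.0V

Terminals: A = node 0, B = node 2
Nodal analysis, taking node 2 as the 0 V reference.
Source V1 fixes V_0 = 12 V.
KCL at each unknown node (sum of currents leaving = 0; resistances in Ω):
  Node 1: (V_1 - 12)/13000 + (V_1 - 0)/1.2 + (V_1 - 0)/56 = 0
Collecting terms: 0.8513 × V_1 = 0.0009231  =>  V_1 = 0.001084 V
Power in each resistor, P = (ΔV)²/R:
  P_R1 = (12 - 0.001084)²/13000 = 0.01107 W
  P_R2 = (0.001084 - 0)²/1.2 = 0.0000009799 W
  P_R3 = (0.001084 - 0)²/56 = 0.000000021 W
P_total = P_R1 + P_R2 + P_R3 = 0.01108 W

Final answer: 0.01108 W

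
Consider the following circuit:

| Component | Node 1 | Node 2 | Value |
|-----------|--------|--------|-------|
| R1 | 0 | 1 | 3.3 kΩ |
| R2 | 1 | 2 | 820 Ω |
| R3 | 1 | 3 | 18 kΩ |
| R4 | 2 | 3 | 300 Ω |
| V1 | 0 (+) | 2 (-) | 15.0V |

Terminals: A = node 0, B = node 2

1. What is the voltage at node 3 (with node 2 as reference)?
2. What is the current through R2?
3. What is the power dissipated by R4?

Nodal analysis, taking node 2 as the 0 V reference.
Source V1 fixes V_0 = 15 V.
KCL at each unknown node (sum of currents leaving = 0; resistances in Ω):
  Node 1: (V_1 - 15)/3300 + (V_1 - 0)/820 + (V_1 - V_3)/18000 = 0
  Node 3: (V_3 - V_1)/18000 + (V_3 - 0)/300 = 0
Collecting terms (coefficients in siemens):
  0.001578·V_1 - 0.00005556·V_3 = 0.004545
  0.003389·V_3 - 0.00005556·V_1 = 0
Determinant D = (0.001578)(0.003389) - (-0.00005556)(-0.00005556) = 0.000005345
V_1 = [(0.004545)(0.003389) - (-0.00005556)(0)]/D = 2.882 V
V_3 = [(0.001578)(0) - (0.004545)(-0.00005556)]/D = 0.04725 V
Part 1:
  Read off the nodal solution: V_3 = 0.04725 V
Part 2:
  I_R2 = (V_1 - V_2)/R2 = (2.882 - 0)/820 = 0.003515 A
  Magnitude: I_R2 = 0.003515 A
Part 3:
  I_R4 = (V_2 - V_3)/R4 = (0 - 0.04725)/300 = -0.0001575 A
  P_R4 = I_R4² × R4 = (-0.0001575)² × 300 = 0.000007441 W

Final answers:
1. V_3 = 0.04725 V
2. I_R2 = 0.003515 A
3. P_R4 = 7.441e-06 W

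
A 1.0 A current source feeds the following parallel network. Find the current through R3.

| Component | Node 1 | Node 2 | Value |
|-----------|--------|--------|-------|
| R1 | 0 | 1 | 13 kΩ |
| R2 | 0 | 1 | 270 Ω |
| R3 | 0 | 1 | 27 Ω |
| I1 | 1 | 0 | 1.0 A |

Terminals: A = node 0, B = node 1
All resistors sit directly between nodes 0 and 1, so they are in parallel and share one voltage V; the full source current 1 A splits among them.
1/R_par = 1/13000 + 1/270 + 1/27 = 0.04082 S  =>  R_par = 24.5 Ω
V = I × R_par = 1 × 24.5 = 24.5 V
I_R3 = V/R3 = 24.5/27 = 0.9074 A

Final answer: 0.9074 A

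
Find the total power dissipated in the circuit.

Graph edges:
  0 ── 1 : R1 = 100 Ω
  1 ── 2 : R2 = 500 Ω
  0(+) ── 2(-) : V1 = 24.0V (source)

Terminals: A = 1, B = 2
Nodal analysis, taking node 2 as the 0 V reference.
Source V1 fixes V_0 = 24 V.
KCL at each unknown node (sum of currents leaving = 0; resistances in Ω):
  Node 1: (V_1 - 24)/100 + (V_1 - 0)/500 = 0
Collecting terms: 0.012 × V_1 = 0.24  =>  V_1 = 20 V
Power in each resistor, P = (ΔV)²/R:
  P_R1 = (24 - 20)²/100 = 0.16 W
  P_R2 = (20 - 0)²/500 = 0.8 W
P_total = P_R1 + P_R2 = 0.96 W

Final answer: 0.96 W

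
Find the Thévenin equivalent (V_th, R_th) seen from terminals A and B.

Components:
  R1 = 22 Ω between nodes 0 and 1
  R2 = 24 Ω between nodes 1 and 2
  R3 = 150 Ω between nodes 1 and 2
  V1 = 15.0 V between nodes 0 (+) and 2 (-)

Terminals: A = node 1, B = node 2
Step 1 — V_th is the open-circuit voltage V_A - V_B (nothing connected across the terminals).
Nodal analysis, taking node 2 as the 0 V reference.
Source V1 fixes V_0 = 15 V.
KCL at each unknown node (sum of currents leaving = 0; resistances in Ω):
  Node 1: (V_1 - 15)/22 + (V_1 - 0)/24 + (V_1 - 0)/150 = 0
Collecting terms: 0.09379 × V_1 = 0.6818  =>  V_1 = 7.27 V
V_th = V_1 - V_2 = 7.27 - 0 = 7.27 V
Step 2 — R_th: zero the source — replace V1 by a short circuit (node 2 merges into node 0) — and find the resistance seen between A (node 1) and B (node 0).
Reduce the network between node 1 (A) and node 0 (B) by series/parallel combination:
  Rp1 = R1 ‖ R2 ‖ R3 (parallel, all between nodes 0 and 1) = 1/(1/22 + 1/24 + 1/150) = 10.66 Ω
R_th = 10.66 Ω

Final answer: V_th = 7.27 V, R_th = 10.66 Ω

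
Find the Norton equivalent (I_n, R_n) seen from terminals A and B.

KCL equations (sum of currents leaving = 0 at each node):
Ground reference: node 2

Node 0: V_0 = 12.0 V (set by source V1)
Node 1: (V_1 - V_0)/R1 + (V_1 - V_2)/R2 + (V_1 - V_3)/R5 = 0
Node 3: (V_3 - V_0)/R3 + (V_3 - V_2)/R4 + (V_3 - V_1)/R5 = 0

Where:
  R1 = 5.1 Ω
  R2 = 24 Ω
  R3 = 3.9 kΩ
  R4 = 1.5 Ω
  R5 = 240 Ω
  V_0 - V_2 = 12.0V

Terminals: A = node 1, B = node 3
Find the Thévenin equivalent first; then I_n = V_th/R_th and R_n = R_th.
Step 1 — V_th is the open-circuit voltage V_A - V_B (nothing connected across the terminals).
Nodal analysis, taking node 2 as the 0 V reference.
Source V1 fixes V_0 = 12 V.
KCL at each unknown node (sum of currents leaving = 0; resistances in Ω):
  Node 1: (V_1 - 12)/5.1 + (V_1 - 0)/24 + (V_1 - V_3)/240 = 0
  Node 3: (V_3 - 12)/3900 + (V_3 - 0)/1.5 + (V_3 - V_1)/240 = 0
Collecting terms (coefficients in siemens):
  0.2419·V_1 - 0.004167·V_3 = 2.353
  0.6711·V_3 - 0.004167·V_1 = 0.003077
Determinant D = (0.2419)(0.6711) - (-0.004167)(-0.004167) = 0.1623
V_1 = [(2.353)(0.6711) - (-0.004167)(0.003077)]/D = 9.728 V
V_3 = [(0.2419)(0.003077) - (2.353)(-0.004167)]/D = 0.06498 V
V_th = V_1 - V_3 = 9.728 - 0.06498 = 9.663 V
Step 2 — R_th: zero the source — replace V1 by a short circuit (node 2 merges into node 0) — and find the resistance seen between A (node 1) and B (node 3).
Reduce the network between node 1 (A) and node 3 (B) by series/parallel combination:
  Rp1 = R1 ‖ R2 (parallel, both between nodes 0 and 1) = 1/(1/5.1 + 1/24) = 4.206 Ω
  Rp2 = R3 ‖ R4 (parallel, both between nodes 0 and 3) = 1/(1/3900 + 1/1.5) = 1.499 Ω
  Rs1 = Rp1 + Rp2 (series, joined only at node 0) = 4.206 + 1.499 = 5.706 Ω
  Rp3 = R5 ‖ Rs1 (parallel, both between nodes 1 and 3) = 1/(1/240 + 1/5.706) = 5.573 Ω
R_th = 5.573 Ω
I_n = V_th/R_th = 9.663/5.573 = 1.734 A, and R_n = R_th = 5.573 Ω

Final answer: I_n = 1.734 A, R_n = 5.573 Ω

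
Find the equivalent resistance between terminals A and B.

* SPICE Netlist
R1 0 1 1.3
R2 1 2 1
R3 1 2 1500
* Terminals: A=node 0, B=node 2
Reduce the network between node 0 (A) and node 2 (B) by series/parallel combination:
  Rp1 = R2 ‖ R3 (parallel, both between nodes 1 and 2) = 1/(1/1 + 1/1500) = 0.9993 Ω
  Rs1 = R1 + Rp1 (series, joined only at node 1) = 1.3 + 0.9993 = 2.299 Ω
R_eq = 2.299 Ω

Final answer: 2.299 Ω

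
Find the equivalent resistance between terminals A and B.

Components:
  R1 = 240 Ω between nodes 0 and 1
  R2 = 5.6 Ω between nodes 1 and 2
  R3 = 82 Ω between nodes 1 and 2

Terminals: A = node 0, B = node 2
Reduce the network between node 0 (A) and node 2 (B) by series/parallel combination:
  Rp1 = R2 ‖ R3 (parallel, both between nodes 1 and 2) = 1/(1/5.6 + 1/82) = 5.242 Ω
  Rs1 = R1 + Rp1 (series, joined only at node 1) = 240 + 5.242 = 245.2 Ω
R_eq = 245.2 Ω

Final answer: 245.2 Ω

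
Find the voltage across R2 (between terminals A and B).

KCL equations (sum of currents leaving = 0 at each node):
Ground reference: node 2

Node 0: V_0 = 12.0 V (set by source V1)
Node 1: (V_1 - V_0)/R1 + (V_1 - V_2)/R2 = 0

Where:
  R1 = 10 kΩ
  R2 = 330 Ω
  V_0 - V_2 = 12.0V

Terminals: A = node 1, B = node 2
R1 and R2 are in series across V1 (node 0 → node 1 → node 2), and the output A–B is taken across R2, so this is a voltage divider.
Series current: I = V1/(R1 + R2) = 12/(10000 + 330) = 12/10330 = 0.001162 A
V_R2 = I × R2 = V1 × R2/(R1 + R2) = 12 × 330/10330 = 0.3833 V

Final answer: 0.3833 V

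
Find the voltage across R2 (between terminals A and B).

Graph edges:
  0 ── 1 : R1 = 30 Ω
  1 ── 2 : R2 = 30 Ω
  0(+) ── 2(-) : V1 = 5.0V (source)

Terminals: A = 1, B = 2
R1 and R2 are in series across V1 (node 0 → node 1 → node 2), and the output A–B is taken across R2, so this is a voltage divider.
Series current: I = V1/(R1 + R2) = 5/(30 + 30) = 5/60 = 0.08333 A
V_R2 = I × R2 = V1 × R2/(R1 + R2) = 5 × 30/60 = 2.5 V

Final answer: 2.5 V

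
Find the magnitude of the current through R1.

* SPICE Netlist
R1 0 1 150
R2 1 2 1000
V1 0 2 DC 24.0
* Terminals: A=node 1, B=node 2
Nodal analysis, taking node 2 as the 0 V reference.
Source V1 fixes V_0 = 24 V.
KCL at each unknown node (sum of currents leaving = 0; resistances in Ω):
  Node 1: (V_1 - 24)/150 + (V_1 - 0)/1000 = 0
Collecting terms: 0.007667 × V_1 = 0.16  =>  V_1 = 20.87 V
I_R1 = (V_0 - V_1)/R1 = (24 - 20.87)/150 = 0.02087 A
|I_R1| = 0.02087 A

Final answer: |I_R1| = 0.02087 A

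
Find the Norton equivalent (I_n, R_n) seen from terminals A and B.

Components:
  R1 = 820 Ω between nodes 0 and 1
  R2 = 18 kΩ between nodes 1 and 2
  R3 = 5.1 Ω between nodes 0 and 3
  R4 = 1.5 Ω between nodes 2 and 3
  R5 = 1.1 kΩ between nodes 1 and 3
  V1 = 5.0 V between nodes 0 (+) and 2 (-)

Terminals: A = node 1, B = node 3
Find the Thévenin equivalent first; then I_n = V_th/R_th and R_n = R_th.
Step 1 — V_th is the open-circuit voltage V_A - V_B (nothing connected across the terminals).
Nodal analysis, taking node 2 as the 0 V reference.
Source V1 fixes V_0 = 5 V.
KCL at each unknown node (sum of currents leaving = 0; resistances in Ω):
  Node 1: (V_1 - 5)/820 + (V_1 - 0)/18000 + (V_1 - V_3)/1100 = 0
  Node 3: (V_3 - 5)/5.1 + (V_3 - 0)/1.5 + (V_3 - V_1)/1100 = 0
Collecting terms (coefficients in siemens):
  0.002184·V_1 - 0.0009091·V_3 = 0.006098
  0.8637·V_3 - 0.0009091·V_1 = 0.9804
Determinant D = (0.002184)(0.8637) - (-0.0009091)(-0.0009091) = 0.001886
V_1 = [(0.006098)(0.8637) - (-0.0009091)(0.9804)]/D = 3.266 V
V_3 = [(0.002184)(0.9804) - (0.006098)(-0.0009091)]/D = 1.139 V
V_th = V_1 - V_3 = 3.266 - 1.139 = 2.127 V
Step 2 — R_th: zero the source — replace V1 by a short circuit (node 2 merges into node 0) — and find the resistance seen between A (node 1) and B (node 3).
Reduce the network between node 1 (A) and node 3 (B) by series/parallel combination:
  Rp1 = R1 ‖ R2 (parallel, both between nodes 0 and 1) = 1/(1/820 + 1/18000) = 784.3 Ω
  Rp2 = R3 ‖ R4 (parallel, both between nodes 0 and 3) = 1/(1/5.1 + 1/1.5) = 1.159 Ω
  Rs1 = Rp1 + Rp2 (series, joined only at node 0) = 784.3 + 1.159 = 785.4 Ω
  Rp3 = R5 ‖ Rs1 (parallel, both between nodes 1 and 3) = 1/(1/1100 + 1/785.4) = 458.2 Ω
R_th = 458.2 Ω
I_n = V_th/R_th = 2.127/458.2 = 0.004642 A, and R_n = R_th = 458.2 Ω

Final answer: I_n = 0.004642 A, R_n = 458.2 Ω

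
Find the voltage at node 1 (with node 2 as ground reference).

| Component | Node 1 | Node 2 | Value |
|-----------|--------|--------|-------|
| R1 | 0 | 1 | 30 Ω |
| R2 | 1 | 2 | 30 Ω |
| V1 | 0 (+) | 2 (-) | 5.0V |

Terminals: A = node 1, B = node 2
Nodal analysis, taking node 2 as the 0 V reference.
Source V1 fixes V_0 = 5 V.
KCL at each unknown node (sum of currents leaving = 0; resistances in Ω):
  Node 1: (V_1 - 5)/30 + (V_1 - 0)/30 = 0
Collecting terms: 0.06667 × V_1 = 0.1667  =>  V_1 = 2.5 V
The requested potential is V_1 = 2.5 V.

Final answer: V_1 = 2.5 V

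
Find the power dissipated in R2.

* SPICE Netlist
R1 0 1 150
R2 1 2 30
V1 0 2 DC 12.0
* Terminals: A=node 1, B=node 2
Nodal analysis, taking node 2 as the 0 V reference.
Source V1 fixes V_0 = 12 V.
KCL at each unknown node (sum of currents leaving = 0; resistances in Ω):
  Node 1: (V_1 - 12)/150 + (V_1 - 0)/30 = 0
Collecting terms: 0.04 × V_1 = 0.08  =>  V_1 = 2 V
I_R2 = (V_1 - V_2)/R2 = (2 - 0)/30 = 0.06667 A
P_R2 = I_R2² × R2 = (0.06667)² × 30 = 0.1333 W

Final answer: 0.1333 W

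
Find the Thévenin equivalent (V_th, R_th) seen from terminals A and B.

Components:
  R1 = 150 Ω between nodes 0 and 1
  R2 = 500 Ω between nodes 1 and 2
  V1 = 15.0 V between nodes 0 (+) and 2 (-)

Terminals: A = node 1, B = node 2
Step 1 — V_th is the open-circuit voltage V_A - V_B (nothing connected across the terminals).
Nodal analysis, taking node 2 as the 0 V reference.
Source V1 fixes V_0 = 15 V.
KCL at each unknown node (sum of currents leaving = 0; resistances in Ω):
  Node 1: (V_1 - 15)/150 + (V_1 - 0)/500 = 0
Collecting terms: 0.008667 × V_1 = 0.1  =>  V_1 = 11.54 V
V_th = V_1 - V_2 = 11.54 - 0 = 11.54 V
Step 2 — R_th: zero the source — replace V1 by a short circuit (node 2 merges into node 0) — and find the resistance seen between A (node 1) and B (node 0).
Reduce the network between node 1 (A) and node 0 (B) by series/parallel combination:
  Rp1 = R1 ‖ R2 (parallel, both between nodes 0 and 1) = 1/(1/150 + 1/500) = 115.4 Ω
R_th = 115.4 Ω

Final answer: V_th = 11.54 V, R_th = 115.4 Ω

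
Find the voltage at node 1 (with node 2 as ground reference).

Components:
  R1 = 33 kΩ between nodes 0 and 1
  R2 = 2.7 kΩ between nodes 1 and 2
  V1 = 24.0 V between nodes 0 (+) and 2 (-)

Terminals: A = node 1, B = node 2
Nodal analysis, taking node 2 as the 0 V reference.
Source V1 fixes V_0 = 24 V.
KCL at each unknown node (sum of currents leaving = 0; resistances in Ω):
  Node 1: (V_1 - 24)/33000 + (V_1 - 0)/2700 = 0
Collecting terms: 0.0004007 × V_1 = 0.0007273  =>  V_1 = 1.815 V
The requested potential is V_1 = 1.815 V.

Final answer: V_1 = 1.815 V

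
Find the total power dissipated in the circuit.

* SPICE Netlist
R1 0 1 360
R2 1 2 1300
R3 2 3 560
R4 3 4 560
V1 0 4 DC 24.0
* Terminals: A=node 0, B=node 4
Nodal analysis, taking node 4 as the 0 V reference.
Source V1 fixes V_0 = 24 V.
KCL at each unknown node (sum of currents leaving = 0; resistances in Ω):
  Node 1: (V_1 - 24)/360 + (V_1 - V_2)/1300 = 0
  Node 2: (V_2 - V_1)/1300 + (V_2 - V_3)/560 = 0
  Node 3: (V_3 - V_2)/560 + (V_3 - 0)/560 = 0
Collecting terms (coefficients in siemens):
  0.003547·V_1 - 0.0007692·V_2 = 0.06667
  0.002555·V_2 - 0.0007692·V_1 - 0.001786·V_3 = 0
  0.003571·V_3 - 0.001786·V_2 = 0
Solving these 3 simultaneous equations (Gaussian elimination) gives:
  V_1 = 20.89 V, V_2 = 9.669 V, V_3 = 4.835 V
Power in each resistor, P = (ΔV)²/R:
  P_R1 = (24 - 20.89)²/360 = 0.02683 W
  P_R2 = (20.89 - 9.669)²/1300 = 0.09689 W
  P_R3 = (9.669 - 4.835)²/560 = 0.04174 W
  P_R4 = (4.835 - 0)²/560 = 0.04174 W
P_total = P_R1 + P_R2 + P_R3 + P_R4 = 0.2072 W

Final answer: 0.2072 W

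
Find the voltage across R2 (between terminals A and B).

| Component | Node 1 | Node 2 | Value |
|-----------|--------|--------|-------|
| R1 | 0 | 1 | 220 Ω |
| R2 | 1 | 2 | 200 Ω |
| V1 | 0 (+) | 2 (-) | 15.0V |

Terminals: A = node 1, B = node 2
R1 and R2 are in series across V1 (node 0 → node 1 → node 2), and the output A–B is taken across R2, so this is a voltage divider.
Series current: I = V1/(R1 + R2) = 15/(220 + 200) = 15/420 = 0.03571 A
V_R2 = I × R2 = V1 × R2/(R1 + R2) = 15 × 200/420 = 7.143 V

Final answer: 7.143 V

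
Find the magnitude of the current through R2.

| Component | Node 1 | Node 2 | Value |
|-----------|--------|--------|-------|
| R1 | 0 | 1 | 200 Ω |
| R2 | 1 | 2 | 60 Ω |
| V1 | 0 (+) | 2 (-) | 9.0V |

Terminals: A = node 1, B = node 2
Nodal analysis, taking node 2 as the 0 V reference.
Source V1 fixes V_0 = 9 V.
KCL at each unknown node (sum of currents leaving = 0; resistances in Ω):
  Node 1: (V_1 - 9)/200 + (V_1 - 0)/60 = 0
Collecting terms: 0.02167 × V_1 = 0.045  =>  V_1 = 2.077 V
I_R2 = (V_1 - V_2)/R2 = (2.077 - 0)/60 = 0.03462 A
|I_R2| = 0.03462 A

Final answer: |I_R2| = 0.03462 A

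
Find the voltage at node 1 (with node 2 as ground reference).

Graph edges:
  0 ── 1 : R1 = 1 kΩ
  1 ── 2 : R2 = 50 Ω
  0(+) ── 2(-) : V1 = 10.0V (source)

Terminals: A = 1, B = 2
Nodal analysis, taking node 2 as the 0 V reference.
Source V1 fixes V_0 = 10 V.
KCL at each unknown node (sum of currents leaving = 0; resistances in Ω):
  Node 1: (V_1 - 10)/1000 + (V_1 - 0)/50 = 0
Collecting terms: 0.021 × V_1 = 0.01  =>  V_1 = 0.4762 V
The requested potential is V_1 = 0.4762 V.

Final answer: V_1 = 0.4762 V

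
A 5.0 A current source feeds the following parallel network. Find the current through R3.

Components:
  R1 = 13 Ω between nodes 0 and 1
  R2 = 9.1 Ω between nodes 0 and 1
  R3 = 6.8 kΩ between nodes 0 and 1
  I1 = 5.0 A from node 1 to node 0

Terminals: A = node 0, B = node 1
All resistors sit directly between nodes 0 and 1, so they are in parallel and share one voltage V; the full source current 5 A splits among them.
1/R_par = 1/13 + 1/9.1 + 1/6800 = 0.187 S  =>  R_par = 5.349 Ω
V = I × R_par = 5 × 5.349 = 26.74 V
I_R3 = V/R3 = 26.74/6800 = 0.003933 A

Final answer: 0.003933 A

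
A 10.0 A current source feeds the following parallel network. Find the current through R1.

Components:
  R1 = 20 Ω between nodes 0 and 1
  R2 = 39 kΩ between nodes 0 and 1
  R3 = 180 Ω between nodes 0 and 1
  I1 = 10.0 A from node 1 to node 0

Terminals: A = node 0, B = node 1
All resistors sit directly between nodes 0 and 1, so they are in parallel and share one voltage V; the full source current 10 A splits among them.
1/R_par = 1/20 + 1/39000 + 1/180 = 0.05558 S  =>  R_par = 17.99 Ω
V = I × R_par = 10 × 17.99 = 179.9 V
I_R1 = V/R1 = 179.9/20 = 8.996 A

Final answer: 8.996 A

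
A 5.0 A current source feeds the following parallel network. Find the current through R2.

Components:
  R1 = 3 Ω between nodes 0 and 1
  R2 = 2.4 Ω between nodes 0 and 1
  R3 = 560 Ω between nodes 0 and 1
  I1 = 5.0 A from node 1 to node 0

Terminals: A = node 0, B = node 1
All resistors sit directly between nodes 0 and 1, so they are in parallel and share one voltage V; the full source current 5 A splits among them.
1/R_par = 1/3 + 1/2.4 + 1/560 = 0.7518 S  =>  R_par = 1.33 Ω
V = I × R_par = 5 × 1.33 = 6.651 V
I_R2 = V/R2 = 6.651/2.4 = 2.771 A

Final answer: 2.771 A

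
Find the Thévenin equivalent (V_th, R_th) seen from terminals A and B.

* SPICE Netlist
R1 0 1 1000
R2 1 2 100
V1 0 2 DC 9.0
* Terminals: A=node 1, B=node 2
Step 1 — V_th is the open-circuit voltage V_A - V_B (nothing connected across the terminals).
Nodal analysis, taking node 2 as the 0 V reference.
Source V1 fixes V_0 = 9 V.
KCL at each unknown node (sum of currents leaving = 0; resistances in Ω):
  Node 1: (V_1 - 9)/1000 + (V_1 - 0)/100 = 0
Collecting terms: 0.011 × V_1 = 0.009  =>  V_1 = 0.8182 V
V_th = V_1 - V_2 = 0.8182 - 0 = 0.8182 V
Step 2 — R_th: zero the source — replace V1 by a short circuit (node 2 merges into node 0) — and find the resistance seen between A (node 1) and B (node 0).
Reduce the network between node 1 (A) and node 0 (B) by series/parallel combination:
  Rp1 = R1 ‖ R2 (parallel, both between nodes 0 and 1) = 1/(1/1000 + 1/100) = 90.91 Ω
R_th = 90.91 Ω

Final answer: V_th = 0.8182 V, R_th = 90.91 Ω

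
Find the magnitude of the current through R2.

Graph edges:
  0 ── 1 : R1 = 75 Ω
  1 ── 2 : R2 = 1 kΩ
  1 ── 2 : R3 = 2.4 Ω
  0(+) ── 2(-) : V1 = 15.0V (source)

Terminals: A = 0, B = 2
Nodal analysis, taking node 2 as the 0 V reference.
Source V1 fixes V_0 = 15 V.
KCL at each unknown node (sum of currents leaving = 0; resistances in Ω):
  Node 1: (V_1 - 15)/75 + (V_1 - 0)/1000 + (V_1 - 0)/2.4 = 0
Collecting terms: 0.431 × V_1 = 0.2  =>  V_1 = 0.464 V
I_R2 = (V_1 - V_2)/R2 = (0.464 - 0)/1000 = 0.000464 A
|I_R2| = 0.000464 A

Final answer: |I_R2| = 0.000464 A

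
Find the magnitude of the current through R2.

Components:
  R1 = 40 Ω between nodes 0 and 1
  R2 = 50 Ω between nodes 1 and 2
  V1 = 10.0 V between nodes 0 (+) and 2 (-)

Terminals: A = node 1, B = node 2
Nodal analysis, taking node 2 as the 0 V reference.
Source V1 fixes V_0 = 10 V.
KCL at each unknown node (sum of currents leaving = 0; resistances in Ω):
  Node 1: (V_1 - 10)/40 + (V_1 - 0)/50 = 0
Collecting terms: 0.045 × V_1 = 0.25  =>  V_1 = 5.556 V
I_R2 = (V_1 - V_2)/R2 = (5.556 - 0)/50 = 0.1111 A
|I_R2| = 0.1111 A

Final answer: |I_R2| = 0.1111 A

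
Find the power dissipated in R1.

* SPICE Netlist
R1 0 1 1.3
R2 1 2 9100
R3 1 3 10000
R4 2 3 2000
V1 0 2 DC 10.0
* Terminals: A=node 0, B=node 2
Nodal analysis, taking node 2 as the 0 V reference.
Source V1 fixes V_0 = 10 V.
KCL at each unknown node (sum of currents leaving = 0; resistances in Ω):
  Node 1: (V_1 - 10)/1.3 + (V_1 - 0)/9100 + (V_1 - V_3)/10000 = 0
  Node 3: (V_3 - V_1)/10000 + (V_3 - 0)/2000 = 0
Collecting terms (coefficients in siemens):
  0.7694·V_1 - 0.0001·V_3 = 7.692
  0.0006·V_3 - 0.0001·V_1 = 0
Determinant D = (0.7694)(0.0006) - (-0.0001)(-0.0001) = 0.0004617
V_1 = [(7.692)(0.0006) - (-0.0001)(0)]/D = 9.997 V
V_3 = [(0.7694)(0) - (7.692)(-0.0001)]/D = 1.666 V
I_R1 = (V_0 - V_1)/R1 = (10 - 9.997)/1.3 = 0.001932 A
P_R1 = I_R1² × R1 = (0.001932)² × 1.3 = 0.000004851 W

Final answer: 4.851e-06 W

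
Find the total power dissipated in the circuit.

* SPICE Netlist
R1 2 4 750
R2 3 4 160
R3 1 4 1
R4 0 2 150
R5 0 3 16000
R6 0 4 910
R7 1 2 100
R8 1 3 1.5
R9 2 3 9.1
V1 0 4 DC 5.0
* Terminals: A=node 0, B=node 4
Nodal analysis, taking node 4 as the 0 V reference.
Source V1 fixes V_0 = 5 V.
KCL at each unknown node (sum of currents leaving = 0; resistances in Ω):
  Node 1: (V_1 - 0)/1 + (V_1 - V_2)/100 + (V_1 - V_3)/1.5 = 0
  Node 2: (V_2 - 0)/750 + (V_2 - 5)/150 + (V_2 - V_1)/100 + (V_2 - V_3)/9.1 = 0
  Node 3: (V_3 - 0)/160 + (V_3 - 5)/16000 + (V_3 - V_1)/1.5 + (V_3 - V_2)/9.1 = 0
Collecting terms (coefficients in siemens):
  1.677·V_1 - 0.01·V_2 - 0.6667·V_3 = 0
  0.1279·V_2 - 0.01·V_1 - 0.1099·V_3 = 0.03333
  0.7829·V_3 - 0.6667·V_1 - 0.1099·V_2 = 0.0003125
Solving these 3 simultaneous equations (Gaussian elimination) gives:
  V_1 = 0.03059 V, V_2 = 0.325 V, V_3 = 0.07206 V
Power in each resistor, P = (ΔV)²/R:
  P_R1 = (0.325 - 0)²/750 = 0.0001408 W
  P_R2 = (0.07206 - 0)²/160 = 0.00003246 W
  P_R3 = (0.03059 - 0)²/1 = 0.0009358 W
  P_R4 = (5 - 0.325)²/150 = 0.1457 W
  P_R5 = (5 - 0.07206)²/16000 = 0.001518 W
  P_R6 = (5 - 0)²/910 = 0.02747 W
  P_R7 = (0.03059 - 0.325)²/100 = 0.0008665 W
  P_R8 = (0.03059 - 0.07206)²/1.5 = 0.001147 W
  P_R9 = (0.325 - 0.07206)²/9.1 = 0.007028 W
P_total = P_R1 + P_R2 + P_R3 + P_R4 + P_R5 + P_R6 + P_R7 + P_R8 + P_R9 = 0.1848 W

Final answer: 0.1848 W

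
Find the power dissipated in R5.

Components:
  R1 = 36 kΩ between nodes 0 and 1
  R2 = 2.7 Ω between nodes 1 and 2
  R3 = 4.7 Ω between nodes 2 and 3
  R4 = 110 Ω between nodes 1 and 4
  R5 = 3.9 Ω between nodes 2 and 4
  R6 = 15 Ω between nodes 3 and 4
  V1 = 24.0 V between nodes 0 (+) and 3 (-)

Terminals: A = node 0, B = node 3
Nodal analysis, taking node 3 as the 0 V reference.
Source V1 fixes V_0 = 24 V.
KCL at each unknown node (sum of currents leaving = 0; resistances in Ω):
  Node 1: (V_1 - 24)/36000 + (V_1 - V_2)/2.7 + (V_1 - V_4)/110 = 0
  Node 2: (V_2 - V_1)/2.7 + (V_2 - 0)/4.7 + (V_2 - V_4)/3.9 = 0
  Node 4: (V_4 - V_1)/110 + (V_4 - V_2)/3.9 + (V_4 - 0)/15 = 0
Collecting terms (coefficients in siemens):
  0.3795·V_1 - 0.3704·V_2 - 0.009091·V_4 = 0.0006667
  0.8395·V_2 - 0.3704·V_1 - 0.2564·V_4 = 0
  0.3322·V_4 - 0.009091·V_1 - 0.2564·V_2 = 0
Solving these 3 simultaneous equations (Gaussian elimination) gives:
  V_1 = 0.004239 V, V_2 = 0.002493 V, V_4 = 0.002041 V
I_R5 = (V_2 - V_4)/R5 = (0.002493 - 0.002041)/3.9 = 0.0001161 A
P_R5 = I_R5² × R5 = (0.0001161)² × 3.9 = 0.00000005253 W

Final answer: 5.253e-08 W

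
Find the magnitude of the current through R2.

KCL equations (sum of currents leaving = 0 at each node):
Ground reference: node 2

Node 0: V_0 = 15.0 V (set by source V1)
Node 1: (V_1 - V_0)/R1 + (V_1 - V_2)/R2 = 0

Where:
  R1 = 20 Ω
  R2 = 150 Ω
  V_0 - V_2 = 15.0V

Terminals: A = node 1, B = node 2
Nodal analysis, taking node 2 as the 0 V reference.
Source V1 fixes V_0 = 15 V.
KCL at each unknown node (sum of currents leaving = 0; resistances in Ω):
  Node 1: (V_1 - 15)/20 + (V_1 - 0)/150 = 0
Collecting terms: 0.05667 × V_1 = 0.75  =>  V_1 = 13.24 V
I_R2 = (V_1 - V_2)/R2 = (13.24 - 0)/150 = 0.08824 A
|I_R2| = 0.08824 A

Final answer: |I_R2| = 0.08824 A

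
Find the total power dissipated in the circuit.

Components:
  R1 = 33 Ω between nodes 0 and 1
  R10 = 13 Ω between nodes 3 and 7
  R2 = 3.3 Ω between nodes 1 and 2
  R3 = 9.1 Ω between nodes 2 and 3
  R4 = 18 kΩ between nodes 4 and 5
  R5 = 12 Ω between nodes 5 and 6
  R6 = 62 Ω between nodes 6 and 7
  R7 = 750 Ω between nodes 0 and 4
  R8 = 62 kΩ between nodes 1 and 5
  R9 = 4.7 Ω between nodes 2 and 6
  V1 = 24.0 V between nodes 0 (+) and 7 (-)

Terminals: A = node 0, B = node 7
Nodal analysis, taking node 7 as the 0 V reference.
Source V1 fixes V_0 = 24 V.
KCL at each unknown node (sum of currents leaving = 0; resistances in Ω):
  Node 1: (V_1 - 24)/33 + (V_1 - V_2)/3.3 + (V_1 - V_5)/62000 = 0
  Node 2: (V_2 - V_1)/3.3 + (V_2 - V_3)/9.1 + (V_2 - V_6)/4.7 = 0
  Node 3: (V_3 - V_2)/9.1 + (V_3 - 0)/13 = 0
  Node 4: (V_4 - V_5)/18000 + (V_4 - 24)/750 = 0
  Node 5: (V_5 - V_4)/18000 + (V_5 - V_6)/12 + (V_5 - V_1)/62000 = 0
  Node 6: (V_6 - V_5)/12 + (V_6 - 0)/62 + (V_6 - V_2)/4.7 = 0
Collecting terms (coefficients in siemens):
  0.3333·V_1 - 0.303·V_2 - 0.00001613·V_5 = 0.7273
  0.6257·V_2 - 0.303·V_1 - 0.1099·V_3 - 0.2128·V_6 = 0
  0.1868·V_3 - 0.1099·V_2 = 0
  0.001389·V_4 - 0.00005556·V_5 = 0.032
  0.08341·V_5 - 0.00001613·V_1 - 0.00005556·V_4 - 0.08333·V_6 = 0
  0.3122·V_6 - 0.2128·V_2 - 0.08333·V_5 = 0
Solving these 6 simultaneous equations (Gaussian elimination) gives:
  V_1 = 9.037 V, V_2 = 7.541 V, V_3 = 4.436 V, V_4 = 23.32 V
  V_5 = 7.025 V, V_6 = 7.013 V
Power in each resistor, P = (ΔV)²/R:
  P_R1 = (24 - 9.037)²/33 = 6.785 W
  P_R2 = (9.037 - 7.541)²/3.3 = 0.6784 W
  P_R3 = (7.541 - 4.436)²/9.1 = 1.059 W
  P_R4 = (23.32 - 7.025)²/18000 = 0.01475 W
  P_R5 = (7.025 - 7.013)²/12 = 0.00001055 W
  P_R6 = (7.013 - 0)²/62 = 0.7934 W
  P_R7 = (24 - 23.32)²/750 = 0.0006147 W
  P_R8 = (9.037 - 7.025)²/62000 = 0.00006531 W
  P_R9 = (7.541 - 7.013)²/4.7 = 0.05915 W
  P_R10 = (4.436 - 0)²/13 = 1.514 W
P_total = P_R1 + P_R2 + P_R3 + P_R4 + P_R5 + P_R6 + P_R7 + P_R8 + P_R9 + P_R10 = 10.9 W

Final answer: 10.9 W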